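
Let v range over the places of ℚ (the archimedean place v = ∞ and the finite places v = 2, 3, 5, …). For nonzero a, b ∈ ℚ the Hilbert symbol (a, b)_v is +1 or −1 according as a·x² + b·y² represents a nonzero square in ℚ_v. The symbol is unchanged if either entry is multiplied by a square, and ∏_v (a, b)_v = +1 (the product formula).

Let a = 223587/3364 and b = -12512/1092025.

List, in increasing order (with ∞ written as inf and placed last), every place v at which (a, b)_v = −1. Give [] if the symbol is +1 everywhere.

(a, b) ≡ (3, -782) mod (ℚ^×)²; places V = {2, 3, 5, 7, 11, 13, 17, 19, 23, 29, ∞}.
(a,b)_3: α=3, u≡1; β=0, v≡1 (mod 3); (1|3)=+1, (1|3)=+1; sign (−1)^0·+1^0·+1^3 = +1.
(a,b)_19: α=0, u≡14; β=-2, v≡7 (mod 19); (14|19)=-1, (7|19)=+1; sign (−1)^0·-1^-2·+1^0 = +1.
(a,b)_5: α=0, u≡3; β=-2, v≡3 (mod 5); (3|5)=-1, (3|5)=-1; sign (−1)^0·-1^-2·-1^0 = +1.
(a,b)_7: α=2, u≡5; β=0, v≡1 (mod 7); (5|7)=-1, (1|7)=+1; sign (−1)^0·-1^0·+1^2 = +1.
(a,b)_23: α=0, u≡16; β=1, v≡1 (mod 23); (16|23)=+1, (1|23)=+1; sign (−1)^0·+1^1·+1^0 = +1.
(a,b)_∞: sgn(3)=+, sgn(-782)=−, so +1.
(a,b)_29: α=-2, u≡21; β=0, v≡16 (mod 29); (21|29)=-1, (16|29)=+1; sign (−1)^0·-1^0·+1^-2 = +1.
(a,b)_17: α=0, u≡7; β=1, v≡14 (mod 17); (7|17)=-1, (14|17)=-1; sign (−1)^0·-1^1·-1^0 = -1.
(a,b)_13: α=2, u≡1; β=0, v≡6 (mod 13); (1|13)=+1, (6|13)=-1; sign (−1)^0·+1^0·-1^2 = +1.
(a,b)_11: α=0, u≡5; β=-2, v≡10 (mod 11); (5|11)=+1, (10|11)=-1; sign (−1)^0·+1^-2·-1^0 = +1.
(a,b)_2: α=-2, β=5; u≡3, v≡1 (mod 8); ε(u)ε(v)=1·0, αω(v)=-2·0, βω(u)=5·1; sum ≡ 1  ⇒  -1.
|Ram(3, -782)| = 2, even; anisotropic at {2, 17}.

[2, 17]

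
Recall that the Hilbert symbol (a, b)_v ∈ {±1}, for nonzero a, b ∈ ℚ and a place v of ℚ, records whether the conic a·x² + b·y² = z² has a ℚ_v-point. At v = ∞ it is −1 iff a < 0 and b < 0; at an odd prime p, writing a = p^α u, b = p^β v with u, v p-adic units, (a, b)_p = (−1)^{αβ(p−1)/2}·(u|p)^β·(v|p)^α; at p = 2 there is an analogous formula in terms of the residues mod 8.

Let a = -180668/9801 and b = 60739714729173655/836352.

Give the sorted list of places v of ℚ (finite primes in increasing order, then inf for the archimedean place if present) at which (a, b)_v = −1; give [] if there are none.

(a, b) ≡ (-47, 6015765) mod (ℚ^×)²; places V = {2, 3, 5, 7, 11, 23, 31, 47, 53, ∞}.
(a,b)_47: α=1, u≡38; β=3, v≡34 (mod 47); (38|47)=-1, (34|47)=+1; sign (−1)^1·-1^3·+1^1 = +1.
(a,b)_7: α=0, u≡2; β=3, v≡3 (mod 7); (2|7)=+1, (3|7)=-1; sign (−1)^0·+1^3·-1^0 = +1.
(a,b)_23: α=0, u≡22; β=5, v≡15 (mod 23); (22|23)=-1, (15|23)=-1; sign (−1)^0·-1^5·-1^0 = -1.
(a,b)_5: α=0, u≡2; β=1, v≡3 (mod 5); (2|5)=-1, (3|5)=-1; sign (−1)^0·-1^1·-1^0 = -1.
(a,b)_3: α=-4, u≡1; β=-3, v≡1 (mod 3); (1|3)=+1, (1|3)=+1; sign (−1)^0·+1^-3·+1^-4 = +1.
(a,b)_∞: sgn(-47)=−, sgn(6015765)=+, so +1.
(a,b)_53: α=0, u≡11; β=1, v≡31 (mod 53); (11|53)=+1, (31|53)=-1; sign (−1)^0·+1^1·-1^0 = +1.
(a,b)_11: α=-2, u≡10; β=-2, v≡8 (mod 11); (10|11)=-1, (8|11)=-1; sign (−1)^0·-1^-2·-1^-2 = +1.
(a,b)_31: α=2, u≡12; β=0, v≡27 (mod 31); (12|31)=-1, (27|31)=-1; sign (−1)^0·-1^0·-1^2 = +1.
(a,b)_2: α=2, β=-8; u≡1, v≡5 (mod 8); ε(u)ε(v)=0·0, αω(v)=2·1, βω(u)=-8·0; sum ≡ 0  ⇒  +1.
(-47, 6015765 / ℚ) ramifies at {5, 23}: a division algebra.

[5, 23]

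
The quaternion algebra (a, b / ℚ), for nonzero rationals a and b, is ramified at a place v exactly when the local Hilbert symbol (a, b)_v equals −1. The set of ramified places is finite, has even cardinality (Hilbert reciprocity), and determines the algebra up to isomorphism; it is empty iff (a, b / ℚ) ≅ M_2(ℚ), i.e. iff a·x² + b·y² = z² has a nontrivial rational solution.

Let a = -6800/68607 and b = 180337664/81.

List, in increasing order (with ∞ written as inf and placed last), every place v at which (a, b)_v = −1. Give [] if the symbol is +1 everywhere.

[7, 13, 19, 23]

Mod squares: a ≡ -119, b ≡ 176111. Check v ∈ {∞, 2, 3, 5, 7, 11, 13, 17, 19, 23, 31}.
v=23: a=23^0·(≡19), b=23^1·(≡21) mod 23; (19|23)=-1, (21|23)=-1; (−1)^{0·1·11}·(-1)^1·(-1)^0 = -1.
v=3: a=3^-4·(≡1), b=3^-4·(≡2) mod 3; (1|3)=+1, (2|3)=-1; (−1)^{-4·-4·1}·(+1)^-4·(-1)^-4 = +1.
v=19: a=19^0·(≡18), b=19^1·(≡5) mod 19; (18|19)=-1, (5|19)=+1; (−1)^{0·1·9}·(-1)^1·(+1)^0 = -1.
v=17: a=17^1·(≡12), b=17^0·(≡9) mod 17; (12|17)=-1, (9|17)=+1; (−1)^{1·0·8}·(-1)^0·(+1)^1 = +1.
v=13: a=13^0·(≡2), b=13^1·(≡12) mod 13; (2|13)=-1, (12|13)=+1; (−1)^{0·1·6}·(-1)^1·(+1)^0 = -1.
v=11: a=11^-2·(≡7), b=11^0·(≡3) mod 11; (7|11)=-1, (3|11)=+1; (−1)^{-2·0·5}·(-1)^0·(+1)^-2 = +1.
v=7: a=7^-1·(≡4), b=7^0·(≡6) mod 7; (4|7)=+1, (6|7)=-1; (−1)^{-1·0·3}·(+1)^0·(-1)^-1 = -1.
v=∞: -119 < 0 and 176111 > 0  ⇒  (a,b)_∞ = +1.
v=5: a=5^2·(≡4), b=5^0·(≡4) mod 5; (4|5)=+1, (4|5)=+1; (−1)^{2·0·2}·(+1)^0·(+1)^2 = +1.
v=31: a=31^0·(≡5), b=31^1·(≡20) mod 31; (5|31)=+1, (20|31)=+1; (−1)^{0·1·15}·(+1)^1·(+1)^0 = +1.
v=2: v_2(a)=4, v_2(b)=10; units ≡ 1, 7 (mod 8); ε·ε+αω+βω = 0·1+4·0+10·0 ≡ 0  ⇒  (a,b)_2 = +1.
|Ram(-119, 176111)| = 4, even; anisotropic at {7, 13, 19, 23}.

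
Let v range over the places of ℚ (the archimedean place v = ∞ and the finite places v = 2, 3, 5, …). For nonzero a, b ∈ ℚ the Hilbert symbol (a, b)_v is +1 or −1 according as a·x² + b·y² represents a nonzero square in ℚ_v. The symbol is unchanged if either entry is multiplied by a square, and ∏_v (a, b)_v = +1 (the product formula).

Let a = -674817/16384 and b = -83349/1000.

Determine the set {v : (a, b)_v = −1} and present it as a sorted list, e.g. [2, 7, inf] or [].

[2, 5, 11, inf]

(a, b) ≡ (-33, -210) mod (ℚ^×)²; places V = {2, 3, 5, 7, 11, 13, ∞}.
(a,b)_11: α=3, u≡2; β=0, v≡2 (mod 11); (2|11)=-1, (2|11)=-1; sign (−1)^0·-1^0·-1^3 = -1.
(a,b)_2: α=-14, β=-3; u≡7, v≡7 (mod 8); ε(u)ε(v)=1·1, αω(v)=-14·0, βω(u)=-3·0; sum ≡ 1  ⇒  -1.
(a,b)_3: α=1, u≡1; β=5, v≡2 (mod 3); (1|3)=+1, (2|3)=-1; sign (−1)^1·+1^5·-1^1 = +1.
(a,b)_13: α=2, u≡6; β=0, v≡6 (mod 13); (6|13)=-1, (6|13)=-1; sign (−1)^0·-1^0·-1^2 = +1.
(a,b)_∞: sgn(-33)=−, sgn(-210)=−, so -1.
(a,b)_5: α=0, u≡2; β=-3, v≡2 (mod 5); (2|5)=-1, (2|5)=-1; sign (−1)^0·-1^-3·-1^0 = -1.
(a,b)_7: α=0, u≡1; β=3, v≡5 (mod 7); (1|7)=+1, (5|7)=-1; sign (−1)^0·+1^3·-1^0 = +1.
Ram(-33, -210) = {2, 5, 11, ∞}; no ℚ_2-point on the conic.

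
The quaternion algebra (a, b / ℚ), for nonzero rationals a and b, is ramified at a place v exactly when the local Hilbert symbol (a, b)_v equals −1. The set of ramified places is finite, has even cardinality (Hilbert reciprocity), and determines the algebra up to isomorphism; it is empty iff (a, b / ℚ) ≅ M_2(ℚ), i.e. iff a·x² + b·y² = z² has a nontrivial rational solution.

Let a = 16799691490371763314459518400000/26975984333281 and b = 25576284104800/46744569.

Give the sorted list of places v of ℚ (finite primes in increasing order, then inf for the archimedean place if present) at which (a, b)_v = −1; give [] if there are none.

(a, b) ≡ (2310, 22) mod (ℚ^×)²; places V = {2, 3, 5, 7, 11, 13, 23, 29, 43, 53, ∞}.
(a,b)_43: α=-4, u≡11; β=-2, v≡3 (mod 43); (11|43)=+1, (3|43)=-1; sign (−1)^0·+1^-2·-1^-4 = +1.
(a,b)_2: α=9, β=5; u≡3, v≡3 (mod 8); ε(u)ε(v)=1·1, αω(v)=9·1, βω(u)=5·1; sum ≡ 1  ⇒  -1.
(a,b)_3: α=1, u≡2; β=-2, v≡1 (mod 3); (2|3)=-1, (1|3)=+1; sign (−1)^0·-1^-2·+1^1 = +1.
(a,b)_7: α=5, u≡1; β=0, v≡4 (mod 7); (1|7)=+1, (4|7)=+1; sign (−1)^0·+1^0·+1^5 = +1.
(a,b)_53: α=-4, u≡12; β=-2, v≡12 (mod 53); (12|53)=-1, (12|53)=-1; sign (−1)^0·-1^-2·-1^-4 = +1.
(a,b)_∞: sgn(2310)=+, sgn(22)=+, so +1.
(a,b)_11: α=7, u≡1; β=3, v≡8 (mod 11); (1|11)=+1, (8|11)=-1; sign (−1)^1·+1^3·-1^7 = +1.
(a,b)_5: α=5, u≡3; β=2, v≡3 (mod 5); (3|5)=-1, (3|5)=-1; sign (−1)^0·-1^2·-1^5 = -1.
(a,b)_23: α=2, u≡11; β=0, v≡17 (mod 23); (11|23)=-1, (17|23)=-1; sign (−1)^0·-1^0·-1^2 = +1.
(a,b)_29: α=4, u≡10; β=2, v≡16 (mod 29); (10|29)=-1, (16|29)=+1; sign (−1)^0·-1^2·+1^4 = +1.
(a,b)_13: α=4, u≡10; β=4, v≡3 (mod 13); (10|13)=+1, (3|13)=+1; sign (−1)^0·+1^4·+1^4 = +1.
Ram(2310, 22) = {2, 5}; no ℚ_2-point on the conic.

[2, 5]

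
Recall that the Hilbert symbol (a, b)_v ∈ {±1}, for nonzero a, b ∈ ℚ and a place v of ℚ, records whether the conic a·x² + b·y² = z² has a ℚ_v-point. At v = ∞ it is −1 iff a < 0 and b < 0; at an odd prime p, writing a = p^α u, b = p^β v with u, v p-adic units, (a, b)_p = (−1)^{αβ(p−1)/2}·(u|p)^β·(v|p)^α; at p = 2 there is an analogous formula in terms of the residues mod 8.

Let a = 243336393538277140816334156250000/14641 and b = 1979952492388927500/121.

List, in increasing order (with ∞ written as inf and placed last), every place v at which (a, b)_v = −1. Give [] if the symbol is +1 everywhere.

[7, 31]

(a, b) ≡ (2192785, 2491) mod (ℚ^×)²; places V = {2, 3, 5, 7, 11, 31, 43, 47, 53, ∞}.
(a,b)_43: α=3, u≡23; β=2, v≡9 (mod 43); (23|43)=+1, (9|43)=+1; sign (−1)^0·+1^2·+1^3 = +1.
(a,b)_∞: sgn(2192785)=+, sgn(2491)=+, so +1.
(a,b)_7: α=1, u≡3; β=0, v≡5 (mod 7); (3|7)=-1, (5|7)=-1; sign (−1)^0·-1^0·-1^1 = -1.
(a,b)_47: α=5, u≡11; β=3, v≡6 (mod 47); (11|47)=-1, (6|47)=+1; sign (−1)^1·-1^3·+1^5 = +1.
(a,b)_31: α=3, u≡29; β=2, v≡29 (mod 31); (29|31)=-1, (29|31)=-1; sign (−1)^0·-1^2·-1^3 = -1.
(a,b)_5: α=9, u≡3; β=4, v≡4 (mod 5); (3|5)=-1, (4|5)=+1; sign (−1)^0·-1^4·+1^9 = +1.
(a,b)_3: α=6, u≡1; β=4, v≡1 (mod 3); (1|3)=+1, (1|3)=+1; sign (−1)^0·+1^4·+1^6 = +1.
(a,b)_53: α=2, u≡24; β=1, v≡24 (mod 53); (24|53)=+1, (24|53)=+1; sign (−1)^0·+1^1·+1^2 = +1.
(a,b)_11: α=-4, u≡1; β=-2, v≡4 (mod 11); (1|11)=+1, (4|11)=+1; sign (−1)^0·+1^-2·+1^-4 = +1.
(a,b)_2: α=4, β=2; u≡1, v≡3 (mod 8); ε(u)ε(v)=0·1, αω(v)=4·1, βω(u)=2·0; sum ≡ 0  ⇒  +1.
(2192785, 2491 / ℚ) ramifies at {7, 31}: a division algebra.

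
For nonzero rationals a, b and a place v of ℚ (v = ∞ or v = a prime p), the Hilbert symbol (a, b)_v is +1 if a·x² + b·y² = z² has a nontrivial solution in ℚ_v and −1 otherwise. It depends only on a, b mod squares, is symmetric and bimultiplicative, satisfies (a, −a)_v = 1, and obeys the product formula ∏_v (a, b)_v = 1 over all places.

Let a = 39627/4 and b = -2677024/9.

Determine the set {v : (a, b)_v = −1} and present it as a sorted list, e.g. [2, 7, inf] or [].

[7, 19]

(a, b) ≡ (4403, -167314) mod (ℚ^×)²; places V = {2, 3, 7, 17, 19, 37, ∞}.
(a,b)_∞: sgn(4403)=+, sgn(-167314)=−, so +1.
(a,b)_19: α=0, u≡3; β=1, v≡3 (mod 19); (3|19)=-1, (3|19)=-1; sign (−1)^0·-1^1·-1^0 = -1.
(a,b)_2: α=-2, β=5; u≡3, v≡7 (mod 8); ε(u)ε(v)=1·1, αω(v)=-2·0, βω(u)=5·1; sum ≡ 0  ⇒  +1.
(a,b)_17: α=1, u≡9; β=1, v≡15 (mod 17); (9|17)=+1, (15|17)=+1; sign (−1)^0·+1^1·+1^1 = +1.
(a,b)_7: α=1, u≡3; β=1, v≡3 (mod 7); (3|7)=-1, (3|7)=-1; sign (−1)^1·-1^1·-1^1 = -1.
(a,b)_37: α=1, u≡18; β=1, v≡31 (mod 37); (18|37)=-1, (31|37)=-1; sign (−1)^0·-1^1·-1^1 = +1.
(a,b)_3: α=2, u≡2; β=-2, v≡2 (mod 3); (2|3)=-1, (2|3)=-1; sign (−1)^0·-1^-2·-1^2 = +1.
(4403, -167314 / ℚ) ramifies at {7, 19}: a division algebra.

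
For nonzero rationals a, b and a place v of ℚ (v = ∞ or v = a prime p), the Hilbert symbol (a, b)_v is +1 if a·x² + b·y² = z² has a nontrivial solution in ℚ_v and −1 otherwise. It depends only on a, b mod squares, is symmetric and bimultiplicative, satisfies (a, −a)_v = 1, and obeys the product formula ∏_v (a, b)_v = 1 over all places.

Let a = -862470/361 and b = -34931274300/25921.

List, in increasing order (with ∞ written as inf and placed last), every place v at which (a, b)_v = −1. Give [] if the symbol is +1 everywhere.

[5, 13, 29, 31, 41, inf]

(a, b) ≡ (-70, -479167) mod (ℚ^×)²; places V = {2, 3, 5, 7, 13, 19, 23, 29, 31, 37, 41, ∞}.
(a,b)_7: α=1, u≡1; β=-2, v≡2 (mod 7); (1|7)=+1, (2|7)=+1; sign (−1)^0·+1^-2·+1^1 = +1.
(a,b)_13: α=0, u≡8; β=1, v≡10 (mod 13); (8|13)=-1, (10|13)=+1; sign (−1)^0·-1^1·+1^0 = -1.
(a,b)_19: α=-2, u≡16; β=0, v≡15 (mod 19); (16|19)=+1, (15|19)=-1; sign (−1)^0·+1^0·-1^-2 = +1.
(a,b)_29: α=0, u≡26; β=1, v≡20 (mod 29); (26|29)=-1, (20|29)=+1; sign (−1)^0·-1^1·+1^0 = -1.
(a,b)_41: α=0, u≡30; β=1, v≡36 (mod 41); (30|41)=-1, (36|41)=+1; sign (−1)^0·-1^1·+1^0 = -1.
(a,b)_23: α=0, u≡22; β=-2, v≡19 (mod 23); (22|23)=-1, (19|23)=-1; sign (−1)^0·-1^-2·-1^0 = +1.
(a,b)_2: α=1, β=2; u≡5, v≡1 (mod 8); ε(u)ε(v)=0·0, αω(v)=1·0, βω(u)=2·1; sum ≡ 0  ⇒  +1.
(a,b)_37: α=2, u≡33; β=0, v≡6 (mod 37); (33|37)=+1, (6|37)=-1; sign (−1)^0·+1^0·-1^2 = +1.
(a,b)_5: α=1, u≡1; β=2, v≡3 (mod 5); (1|5)=+1, (3|5)=-1; sign (−1)^0·+1^2·-1^1 = -1.
(a,b)_3: α=2, u≡2; β=6, v≡2 (mod 3); (2|3)=-1, (2|3)=-1; sign (−1)^0·-1^6·-1^2 = +1.
(a,b)_∞: sgn(-70)=−, sgn(-479167)=−, so -1.
(a,b)_31: α=0, u≡13; β=1, v≡27 (mod 31); (13|31)=-1, (27|31)=-1; sign (−1)^0·-1^1·-1^0 = -1.
Ram(-70, -479167) = {5, 13, 29, 31, 41, ∞}; no ℚ_5-point on the conic.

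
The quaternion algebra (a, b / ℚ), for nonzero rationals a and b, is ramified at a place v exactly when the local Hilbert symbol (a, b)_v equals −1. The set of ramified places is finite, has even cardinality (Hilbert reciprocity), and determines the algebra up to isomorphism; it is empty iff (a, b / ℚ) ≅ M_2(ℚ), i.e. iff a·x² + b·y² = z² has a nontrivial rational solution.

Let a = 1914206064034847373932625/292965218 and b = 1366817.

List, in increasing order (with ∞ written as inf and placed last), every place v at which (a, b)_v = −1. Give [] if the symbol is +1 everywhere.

(a, b) ≡ (15810, 1366817) mod (ℚ^×)²; places V = {2, 3, 5, 7, 11, 13, 17, 19, 23, 31, 37, 41, 53, ∞}.
(a,b)_41: α=2, u≡36; β=1, v≡4 (mod 41); (36|41)=+1, (4|41)=+1; sign (−1)^0·+1^1·+1^2 = +1.
(a,b)_5: α=3, u≡2; β=0, v≡2 (mod 5); (2|5)=-1, (2|5)=-1; sign (−1)^0·-1^0·-1^3 = -1.
(a,b)_17: α=3, u≡6; β=1, v≡8 (mod 17); (6|17)=-1, (8|17)=+1; sign (−1)^0·-1^1·+1^3 = -1.
(a,b)_13: α=-2, u≡5; β=0, v≡10 (mod 13); (5|13)=-1, (10|13)=+1; sign (−1)^0·-1^0·+1^-2 = +1.
(a,b)_2: α=-1, β=0; u≡1, v≡1 (mod 8); ε(u)ε(v)=0·0, αω(v)=-1·0, βω(u)=0·0; sum ≡ 0  ⇒  +1.
(a,b)_11: α=2, u≡1; β=0, v≡1 (mod 11); (1|11)=+1, (1|11)=+1; sign (−1)^0·+1^0·+1^2 = +1.
(a,b)_53: α=2, u≡38; β=1, v≡31 (mod 53); (38|53)=+1, (31|53)=-1; sign (−1)^0·+1^1·-1^2 = +1.
(a,b)_19: α=-2, u≡2; β=0, v≡14 (mod 19); (2|19)=-1, (14|19)=-1; sign (−1)^0·-1^0·-1^-2 = +1.
(a,b)_7: α=-4, u≡1; β=0, v≡4 (mod 7); (1|7)=+1, (4|7)=+1; sign (−1)^0·+1^0·+1^-4 = +1.
(a,b)_31: α=1, u≡8; β=0, v≡27 (mod 31); (8|31)=+1, (27|31)=-1; sign (−1)^0·+1^0·-1^1 = -1.
(a,b)_37: α=2, u≡4; β=1, v≡15 (mod 37); (4|37)=+1, (15|37)=-1; sign (−1)^0·+1^1·-1^2 = +1.
(a,b)_∞: sgn(15810)=+, sgn(1366817)=+, so +1.
(a,b)_3: α=5, u≡2; β=0, v≡2 (mod 3); (2|3)=-1, (2|3)=-1; sign (−1)^0·-1^0·-1^5 = -1.
(a,b)_23: α=2, u≡16; β=0, v≡19 (mod 23); (16|23)=+1, (19|23)=-1; sign (−1)^0·+1^0·-1^2 = +1.
Ram(15810, 1366817) = {3, 5, 17, 31}; no ℚ_3-point on the conic.

[3, 5, 17, 31]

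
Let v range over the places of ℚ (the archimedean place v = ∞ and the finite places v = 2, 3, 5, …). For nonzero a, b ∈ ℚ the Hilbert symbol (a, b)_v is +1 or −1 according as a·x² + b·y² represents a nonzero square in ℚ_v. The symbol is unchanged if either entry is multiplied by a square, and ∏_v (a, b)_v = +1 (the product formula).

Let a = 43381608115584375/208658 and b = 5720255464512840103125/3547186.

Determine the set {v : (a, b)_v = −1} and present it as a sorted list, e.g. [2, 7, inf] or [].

[2, 3, 5, 7, 13, 23]

Mod squares: a ≡ 4830, b ≡ 46410. Check v ∈ {∞, 2, 3, 5, 7, 13, 17, 19, 23}.
v=∞: 4830 > 0 and 46410 > 0  ⇒  (a,b)_∞ = +1.
v=19: a=19^-2·(≡11), b=19^-2·(≡15) mod 19; (11|19)=+1, (15|19)=-1; (−1)^{-2·-2·9}·(+1)^-2·(-1)^-2 = +1.
v=7: a=7^3·(≡2), b=7^5·(≡2) mod 7; (2|7)=+1, (2|7)=+1; (−1)^{3·5·3}·(+1)^5·(+1)^3 = -1.
v=2: v_2(a)=-1, v_2(b)=-1; units ≡ 7, 5 (mod 8); ε·ε+αω+βω = 1·0+-1·1+-1·0 ≡ 1  ⇒  (a,b)_2 = -1.
v=17: a=17^-2·(≡2), b=17^-3·(≡14) mod 17; (2|17)=+1, (14|17)=-1; (−1)^{-2·-3·8}·(+1)^-3·(-1)^-2 = +1.
v=23: a=23^3·(≡18), b=23^4·(≡5) mod 23; (18|23)=+1, (5|23)=-1; (−1)^{3·4·11}·(+1)^4·(-1)^3 = -1.
v=3: a=3^9·(≡2), b=3^11·(≡2) mod 3; (2|3)=-1, (2|3)=-1; (−1)^{9·11·1}·(-1)^11·(-1)^9 = -1.
v=5: a=5^5·(≡4), b=5^5·(≡3) mod 5; (4|5)=+1, (3|5)=-1; (−1)^{5·5·2}·(+1)^5·(-1)^5 = -1.
v=13: a=13^2·(≡5), b=13^3·(≡7) mod 13; (5|13)=-1, (7|13)=-1; (−1)^{2·3·6}·(-1)^3·(-1)^2 = -1.
(4830, 46410 / ℚ) ramifies at {2, 3, 5, 7, 13, 23}: a division algebra.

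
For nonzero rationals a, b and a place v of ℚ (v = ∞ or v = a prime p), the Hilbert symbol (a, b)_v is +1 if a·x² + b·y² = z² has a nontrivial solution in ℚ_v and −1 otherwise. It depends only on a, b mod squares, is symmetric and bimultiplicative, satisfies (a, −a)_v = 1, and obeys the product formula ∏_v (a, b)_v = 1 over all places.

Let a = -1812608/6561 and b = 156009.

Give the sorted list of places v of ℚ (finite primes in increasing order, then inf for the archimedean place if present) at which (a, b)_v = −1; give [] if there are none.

Mod squares: a ≡ -2, b ≡ 156009. Check v ∈ {∞, 2, 3, 7, 17, 19, 23}.
v=∞: -2 < 0 and 156009 > 0  ⇒  (a,b)_∞ = +1.
v=7: a=7^2·(≡5), b=7^1·(≡6) mod 7; (5|7)=-1, (6|7)=-1; (−1)^{2·1·3}·(-1)^1·(-1)^2 = -1.
v=17: a=17^2·(≡16), b=17^1·(≡14) mod 17; (16|17)=+1, (14|17)=-1; (−1)^{2·1·8}·(+1)^1·(-1)^2 = +1.
v=3: a=3^-8·(≡1), b=3^1·(≡1) mod 3; (1|3)=+1, (1|3)=+1; (−1)^{-8·1·1}·(+1)^1·(+1)^-8 = +1.
v=19: a=19^0·(≡5), b=19^1·(≡3) mod 19; (5|19)=+1, (3|19)=-1; (−1)^{0·1·9}·(+1)^1·(-1)^0 = +1.
v=23: a=23^0·(≡19), b=23^1·(≡21) mod 23; (19|23)=-1, (21|23)=-1; (−1)^{0·1·11}·(-1)^1·(-1)^0 = -1.
v=2: v_2(a)=7, v_2(b)=0; units ≡ 7, 1 (mod 8); ε·ε+αω+βω = 1·0+7·0+0·0 ≡ 0  ⇒  (a,b)_2 = +1.
|Ram(-2, 156009)| = 2, even; anisotropic at {7, 23}.

[7, 23]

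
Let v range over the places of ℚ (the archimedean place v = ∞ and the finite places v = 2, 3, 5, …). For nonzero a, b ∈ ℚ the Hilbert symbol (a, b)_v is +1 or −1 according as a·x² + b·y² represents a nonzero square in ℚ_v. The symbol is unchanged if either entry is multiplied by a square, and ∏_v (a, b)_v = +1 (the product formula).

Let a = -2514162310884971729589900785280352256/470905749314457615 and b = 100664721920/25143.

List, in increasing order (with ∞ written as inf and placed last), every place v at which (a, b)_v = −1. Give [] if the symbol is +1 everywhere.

(a, b) ≡ (-28290, 1319790) mod (ℚ^×)²; places V = {2, 3, 5, 7, 11, 17, 23, 29, 37, 41, ∞}.
(a,b)_23: α=7, u≡18; β=2, v≡12 (mod 23); (18|23)=+1, (12|23)=+1; sign (−1)^0·+1^2·+1^7 = +1.
(a,b)_29: α=-4, u≡8; β=-1, v≡4 (mod 29); (8|29)=-1, (4|29)=+1; sign (−1)^0·-1^-1·+1^-4 = -1.
(a,b)_∞: sgn(-28290)=−, sgn(1319790)=+, so +1.
(a,b)_41: α=3, u≡24; β=1, v≡9 (mod 41); (24|41)=-1, (9|41)=+1; sign (−1)^0·-1^1·+1^3 = -1.
(a,b)_11: α=2, u≡7; β=0, v≡6 (mod 11); (7|11)=-1, (6|11)=-1; sign (−1)^0·-1^0·-1^2 = +1.
(a,b)_17: α=-4, u≡1; β=-2, v≡5 (mod 17); (1|17)=+1, (5|17)=-1; sign (−1)^0·+1^-2·-1^-4 = +1.
(a,b)_37: α=2, u≡35; β=1, v≡22 (mod 37); (35|37)=-1, (22|37)=-1; sign (−1)^0·-1^1·-1^2 = -1.
(a,b)_7: α=6, u≡4; β=2, v≡5 (mod 7); (4|7)=+1, (5|7)=-1; sign (−1)^0·+1^2·-1^6 = +1.
(a,b)_2: α=39, β=9; u≡7, v≡7 (mod 8); ε(u)ε(v)=1·1, αω(v)=39·0, βω(u)=9·0; sum ≡ 1  ⇒  -1.
(a,b)_3: α=-13, u≡2; β=-1, v≡1 (mod 3); (2|3)=-1, (1|3)=+1; sign (−1)^1·-1^-1·+1^-13 = +1.
(a,b)_5: α=-1, u≡3; β=1, v≡3 (mod 5); (3|5)=-1, (3|5)=-1; sign (−1)^0·-1^1·-1^-1 = +1.
|Ram(-28290, 1319790)| = 4, even; anisotropic at {2, 29, 37, 41}.

[2, 29, 37, 41]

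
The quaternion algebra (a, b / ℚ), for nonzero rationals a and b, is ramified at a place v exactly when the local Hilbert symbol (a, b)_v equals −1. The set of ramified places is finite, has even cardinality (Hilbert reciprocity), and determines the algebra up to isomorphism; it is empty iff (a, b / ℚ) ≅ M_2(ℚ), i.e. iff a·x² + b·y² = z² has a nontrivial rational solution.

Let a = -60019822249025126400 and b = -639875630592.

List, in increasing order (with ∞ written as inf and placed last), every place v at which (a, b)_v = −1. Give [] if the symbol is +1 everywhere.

[2, 3, 17, inf]

Mod squares: a ≡ -10659, b ≡ -22. Check v ∈ {∞, 2, 3, 5, 11, 17, 19}.
v=19: a=19^3·(≡16), b=19^2·(≡17) mod 19; (16|19)=+1, (17|19)=+1; (−1)^{3·2·9}·(+1)^2·(+1)^3 = +1.
v=17: a=17^3·(≡15), b=17^2·(≡14) mod 17; (15|17)=+1, (14|17)=-1; (−1)^{3·2·8}·(+1)^2·(-1)^3 = -1.
v=2: v_2(a)=14, v_2(b)=9; units ≡ 5, 5 (mod 8); ε·ε+αω+βω = 0·0+14·1+9·1 ≡ 1  ⇒  (a,b)_2 = -1.
v=11: a=11^5·(≡7), b=11^3·(≡5) mod 11; (7|11)=-1, (5|11)=+1; (−1)^{5·3·5}·(-1)^3·(+1)^5 = +1.
v=∞: -10659 < 0 and -22 < 0  ⇒  (a,b)_∞ = -1.
v=5: a=5^2·(≡4), b=5^0·(≡3) mod 5; (4|5)=+1, (3|5)=-1; (−1)^{2·0·2}·(+1)^0·(-1)^2 = +1.
v=3: a=3^3·(≡2), b=3^2·(≡2) mod 3; (2|3)=-1, (2|3)=-1; (−1)^{3·2·1}·(-1)^2·(-1)^3 = -1.
(-10659, -22 / ℚ) ramifies at {2, 3, 17, ∞}: a division algebra.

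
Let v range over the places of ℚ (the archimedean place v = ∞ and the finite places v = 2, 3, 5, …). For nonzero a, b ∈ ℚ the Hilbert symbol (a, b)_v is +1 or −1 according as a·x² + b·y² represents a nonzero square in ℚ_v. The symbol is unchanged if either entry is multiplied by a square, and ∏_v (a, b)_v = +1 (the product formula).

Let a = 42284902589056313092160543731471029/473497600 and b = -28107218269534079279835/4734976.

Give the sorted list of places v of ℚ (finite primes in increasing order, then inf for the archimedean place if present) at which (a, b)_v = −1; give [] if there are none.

[7, 19]

Mod squares: a ≡ 4389, b ≡ -35. Check v ∈ {∞, 2, 3, 5, 7, 11, 13, 17, 19}.
v=2: v_2(a)=-16, v_2(b)=-14; units ≡ 5, 5 (mod 8); ε·ε+αω+βω = 0·0+-16·1+-14·1 ≡ 0  ⇒  (a,b)_2 = +1.
v=19: a=19^1·(≡12), b=19^2·(≡12) mod 19; (12|19)=-1, (12|19)=-1; (−1)^{1·2·9}·(-1)^2·(-1)^1 = -1.
v=13: a=13^2·(≡6), b=13^0·(≡10) mod 13; (6|13)=-1, (10|13)=+1; (−1)^{2·0·6}·(-1)^0·(+1)^2 = +1.
v=17: a=17^-2·(≡7), b=17^-2·(≡2) mod 17; (7|17)=-1, (2|17)=+1; (−1)^{-2·-2·8}·(-1)^-2·(+1)^-2 = +1.
v=7: a=7^11·(≡4), b=7^7·(≡4) mod 7; (4|7)=+1, (4|7)=+1; (−1)^{11·7·3}·(+1)^7·(+1)^11 = -1.
v=3: a=3^13·(≡2), b=3^6·(≡1) mod 3; (2|3)=-1, (1|3)=+1; (−1)^{13·6·1}·(-1)^6·(+1)^13 = +1.
v=5: a=5^-2·(≡1), b=5^1·(≡3) mod 5; (1|5)=+1, (3|5)=-1; (−1)^{-2·1·2}·(+1)^1·(-1)^-2 = +1.
v=∞: 4389 > 0 and -35 < 0  ⇒  (a,b)_∞ = +1.
v=11: a=11^15·(≡5), b=11^10·(≡1) mod 11; (5|11)=+1, (1|11)=+1; (−1)^{15·10·5}·(+1)^10·(+1)^15 = +1.
(4389, -35 / ℚ) ramifies at {7, 19}: a division algebra.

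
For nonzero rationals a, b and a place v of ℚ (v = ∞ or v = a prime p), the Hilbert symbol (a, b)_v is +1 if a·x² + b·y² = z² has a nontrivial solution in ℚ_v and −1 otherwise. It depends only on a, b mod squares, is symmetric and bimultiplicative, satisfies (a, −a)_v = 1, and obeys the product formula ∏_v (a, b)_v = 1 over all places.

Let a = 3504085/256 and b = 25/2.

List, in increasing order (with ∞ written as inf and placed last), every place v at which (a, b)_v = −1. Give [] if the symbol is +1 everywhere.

(a, b) ≡ (3504085, 2) mod (ℚ^×)²; places V = {2, 5, 13, 31, 37, 47, ∞}.
(a,b)_37: α=1, u≡5; β=0, v≡31 (mod 37); (5|37)=-1, (31|37)=-1; sign (−1)^0·-1^0·-1^1 = -1.
(a,b)_5: α=1, u≡2; β=2, v≡3 (mod 5); (2|5)=-1, (3|5)=-1; sign (−1)^0·-1^2·-1^1 = -1.
(a,b)_31: α=1, u≡5; β=0, v≡28 (mod 31); (5|31)=+1, (28|31)=+1; sign (−1)^0·+1^0·+1^1 = +1.
(a,b)_47: α=1, u≡23; β=0, v≡36 (mod 47); (23|47)=-1, (36|47)=+1; sign (−1)^0·-1^0·+1^1 = +1.
(a,b)_∞: sgn(3504085)=+, sgn(2)=+, so +1.
(a,b)_13: α=1, u≡9; β=0, v≡6 (mod 13); (9|13)=+1, (6|13)=-1; sign (−1)^0·+1^0·-1^1 = -1.
(a,b)_2: α=-8, β=-1; u≡5, v≡1 (mod 8); ε(u)ε(v)=0·0, αω(v)=-8·0, βω(u)=-1·1; sum ≡ 1  ⇒  -1.
(3504085, 2 / ℚ) ramifies at {2, 5, 13, 37}: a division algebra.

[2, 5, 13, 37]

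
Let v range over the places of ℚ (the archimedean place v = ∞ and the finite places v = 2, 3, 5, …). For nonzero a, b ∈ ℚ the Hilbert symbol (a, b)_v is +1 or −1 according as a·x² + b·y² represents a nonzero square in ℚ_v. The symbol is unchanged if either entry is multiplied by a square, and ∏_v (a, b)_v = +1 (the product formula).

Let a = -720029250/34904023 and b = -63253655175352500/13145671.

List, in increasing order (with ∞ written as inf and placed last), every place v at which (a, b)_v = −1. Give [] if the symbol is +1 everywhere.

[2, 11, 37, inf]

(a, b) ≡ (-2590, -8415539) mod (ℚ^×)²; places V = {2, 3, 5, 7, 11, 23, 29, 31, 37, ∞}.
(a,b)_3: α=4, u≡2; β=6, v≡1 (mod 3); (2|3)=-1, (1|3)=+1; sign (−1)^0·-1^6·+1^4 = +1.
(a,b)_11: α=-2, u≡6; β=-1, v≡1 (mod 11); (6|11)=-1, (1|11)=+1; sign (−1)^0·-1^-1·+1^-2 = -1.
(a,b)_5: α=3, u≡2; β=4, v≡1 (mod 5); (2|5)=-1, (1|5)=+1; sign (−1)^0·-1^4·+1^3 = +1.
(a,b)_23: α=0, u≡2; β=1, v≡17 (mod 23); (2|23)=+1, (17|23)=-1; sign (−1)^0·+1^1·-1^0 = +1.
(a,b)_∞: sgn(-2590)=−, sgn(-8415539)=−, so -1.
(a,b)_29: α=-2, u≡23; β=-3, v≡3 (mod 29); (23|29)=+1, (3|29)=-1; sign (−1)^0·+1^-3·-1^-2 = +1.
(a,b)_37: α=1, u≡26; β=3, v≡31 (mod 37); (26|37)=+1, (31|37)=-1; sign (−1)^0·+1^3·-1^1 = -1.
(a,b)_2: α=1, β=2; u≡1, v≡5 (mod 8); ε(u)ε(v)=0·0, αω(v)=1·1, βω(u)=2·0; sum ≡ 1  ⇒  -1.
(a,b)_7: α=-3, u≡2; β=-2, v≡4 (mod 7); (2|7)=+1, (4|7)=+1; sign (−1)^0·+1^-2·+1^-3 = +1.
(a,b)_31: α=2, u≡25; β=3, v≡6 (mod 31); (25|31)=+1, (6|31)=-1; sign (−1)^0·+1^3·-1^2 = +1.
(-2590, -8415539 / ℚ) ramifies at {2, 11, 37, ∞}: a division algebra.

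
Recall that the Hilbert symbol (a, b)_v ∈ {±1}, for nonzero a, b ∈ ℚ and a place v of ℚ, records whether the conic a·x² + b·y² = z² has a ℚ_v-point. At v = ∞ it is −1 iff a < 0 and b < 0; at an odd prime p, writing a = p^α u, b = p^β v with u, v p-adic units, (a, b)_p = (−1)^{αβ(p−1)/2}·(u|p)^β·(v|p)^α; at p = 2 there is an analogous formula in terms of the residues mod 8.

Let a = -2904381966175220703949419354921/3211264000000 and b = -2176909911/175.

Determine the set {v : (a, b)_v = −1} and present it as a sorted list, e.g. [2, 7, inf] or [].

[2, 3, 23, inf]

(a, b) ≡ (-2001, -172753) mod (ℚ^×)²; places V = {2, 3, 5, 7, 11, 23, 29, 37, 43, ∞}.
(a,b)_37: α=4, u≡27; β=1, v≡26 (mod 37); (27|37)=+1, (26|37)=+1; sign (−1)^0·+1^1·+1^4 = +1.
(a,b)_29: α=3, u≡19; β=1, v≡3 (mod 29); (19|29)=-1, (3|29)=-1; sign (−1)^0·-1^1·-1^3 = +1.
(a,b)_3: α=13, u≡2; β=6, v≡2 (mod 3); (2|3)=-1, (2|3)=-1; sign (−1)^0·-1^6·-1^13 = -1.
(a,b)_23: α=3, u≡10; β=1, v≡22 (mod 23); (10|23)=-1, (22|23)=-1; sign (−1)^1·-1^1·-1^3 = -1.
(a,b)_7: α=-2, u≡4; β=-1, v≡5 (mod 7); (4|7)=+1, (5|7)=-1; sign (−1)^0·+1^-1·-1^-2 = +1.
(a,b)_11: α=6, u≡3; β=2, v≡7 (mod 11); (3|11)=+1, (7|11)=-1; sign (−1)^0·+1^2·-1^6 = +1.
(a,b)_∞: sgn(-2001)=−, sgn(-172753)=−, so -1.
(a,b)_2: α=-22, β=0; u≡7, v≡7 (mod 8); ε(u)ε(v)=1·1, αω(v)=-22·0, βω(u)=0·0; sum ≡ 1  ⇒  -1.
(a,b)_43: α=2, u≡19; β=0, v≡16 (mod 43); (19|43)=-1, (16|43)=+1; sign (−1)^0·-1^0·+1^2 = +1.
(a,b)_5: α=-6, u≡4; β=-2, v≡2 (mod 5); (4|5)=+1, (2|5)=-1; sign (−1)^0·+1^-2·-1^-6 = +1.
Ram(-2001, -172753) = {2, 3, 23, ∞}; no ℚ_2-point on the conic.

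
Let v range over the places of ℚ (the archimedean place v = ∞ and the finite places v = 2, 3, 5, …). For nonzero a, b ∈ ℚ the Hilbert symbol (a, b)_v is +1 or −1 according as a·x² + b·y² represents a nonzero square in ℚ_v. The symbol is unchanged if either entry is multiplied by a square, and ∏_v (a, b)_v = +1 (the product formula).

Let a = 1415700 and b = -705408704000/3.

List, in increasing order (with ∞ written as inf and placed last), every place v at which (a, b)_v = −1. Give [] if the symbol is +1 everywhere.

[2, 5, 11, 13]

(a, b) ≡ (13, -330) mod (ℚ^×)²; places V = {2, 3, 5, 7, 11, 13, ∞}.
(a,b)_7: α=0, u≡6; β=2, v≡5 (mod 7); (6|7)=-1, (5|7)=-1; sign (−1)^0·-1^2·-1^0 = +1.
(a,b)_∞: sgn(13)=+, sgn(-330)=−, so +1.
(a,b)_3: α=2, u≡1; β=-1, v≡1 (mod 3); (1|3)=+1, (1|3)=+1; sign (−1)^0·+1^-1·+1^2 = +1.
(a,b)_2: α=2, β=9; u≡5, v≡3 (mod 8); ε(u)ε(v)=0·1, αω(v)=2·1, βω(u)=9·1; sum ≡ 1  ⇒  -1.
(a,b)_13: α=1, u≡12; β=2, v≡5 (mod 13); (12|13)=+1, (5|13)=-1; sign (−1)^0·+1^2·-1^1 = -1.
(a,b)_11: α=2, u≡7; β=3, v≡5 (mod 11); (7|11)=-1, (5|11)=+1; sign (−1)^0·-1^3·+1^2 = -1.
(a,b)_5: α=2, u≡3; β=3, v≡1 (mod 5); (3|5)=-1, (1|5)=+1; sign (−1)^0·-1^3·+1^2 = -1.
Ram(13, -330) = {2, 5, 11, 13}; no ℚ_2-point on the conic.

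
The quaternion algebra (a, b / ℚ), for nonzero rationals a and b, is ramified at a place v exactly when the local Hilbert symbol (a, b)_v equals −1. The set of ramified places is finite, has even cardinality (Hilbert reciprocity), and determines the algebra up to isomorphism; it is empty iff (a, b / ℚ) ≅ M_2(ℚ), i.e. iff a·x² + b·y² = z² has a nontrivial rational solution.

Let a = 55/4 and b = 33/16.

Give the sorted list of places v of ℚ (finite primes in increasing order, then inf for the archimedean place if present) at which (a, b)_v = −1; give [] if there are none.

[5, 11]

(a, b) ≡ (55, 33) mod (ℚ^×)²; places V = {2, 3, 5, 11, ∞}.
(a,b)_3: α=0, u≡1; β=1, v≡2 (mod 3); (1|3)=+1, (2|3)=-1; sign (−1)^0·+1^1·-1^0 = +1.
(a,b)_5: α=1, u≡4; β=0, v≡3 (mod 5); (4|5)=+1, (3|5)=-1; sign (−1)^0·+1^0·-1^1 = -1.
(a,b)_2: α=-2, β=-4; u≡7, v≡1 (mod 8); ε(u)ε(v)=1·0, αω(v)=-2·0, βω(u)=-4·0; sum ≡ 0  ⇒  +1.
(a,b)_11: α=1, u≡4; β=1, v≡5 (mod 11); (4|11)=+1, (5|11)=+1; sign (−1)^1·+1^1·+1^1 = -1.
(a,b)_∞: sgn(55)=+, sgn(33)=+, so +1.
(55, 33 / ℚ) ramifies at {5, 11}: a division algebra.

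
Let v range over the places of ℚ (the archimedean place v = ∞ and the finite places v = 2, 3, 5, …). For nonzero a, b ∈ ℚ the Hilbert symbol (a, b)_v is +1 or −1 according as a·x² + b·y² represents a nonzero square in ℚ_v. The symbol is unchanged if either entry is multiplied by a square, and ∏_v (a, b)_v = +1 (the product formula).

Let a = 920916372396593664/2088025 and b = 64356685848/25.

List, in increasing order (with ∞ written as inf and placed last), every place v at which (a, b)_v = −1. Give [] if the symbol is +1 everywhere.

[2, 23]

(a, b) ≡ (1794, 598) mod (ℚ^×)²; places V = {2, 3, 5, 7, 13, 17, 19, 23, ∞}.
(a,b)_5: α=-2, u≡4; β=-2, v≡3 (mod 5); (4|5)=+1, (3|5)=-1; sign (−1)^0·+1^-2·-1^-2 = +1.
(a,b)_7: α=4, u≡1; β=2, v≡3 (mod 7); (1|7)=+1, (3|7)=-1; sign (−1)^0·+1^2·-1^4 = +1.
(a,b)_17: α=-4, u≡13; β=0, v≡6 (mod 17); (13|17)=+1, (6|17)=-1; sign (−1)^0·+1^0·-1^-4 = +1.
(a,b)_13: α=5, u≡11; β=3, v≡7 (mod 13); (11|13)=-1, (7|13)=-1; sign (−1)^0·-1^3·-1^5 = +1.
(a,b)_∞: sgn(1794)=+, sgn(598)=+, so +1.
(a,b)_23: α=1, u≡2; β=1, v≡13 (mod 23); (2|23)=+1, (13|23)=+1; sign (−1)^1·+1^1·+1^1 = -1.
(a,b)_2: α=9, β=3; u≡1, v≡3 (mod 8); ε(u)ε(v)=0·1, αω(v)=9·1, βω(u)=3·0; sum ≡ 1  ⇒  -1.
(a,b)_19: α=2, u≡10; β=2, v≡9 (mod 19); (10|19)=-1, (9|19)=+1; sign (−1)^0·-1^2·+1^2 = +1.
(a,b)_3: α=5, u≡1; β=2, v≡1 (mod 3); (1|3)=+1, (1|3)=+1; sign (−1)^0·+1^2·+1^5 = +1.
(1794, 598 / ℚ) ramifies at {2, 23}: a division algebra.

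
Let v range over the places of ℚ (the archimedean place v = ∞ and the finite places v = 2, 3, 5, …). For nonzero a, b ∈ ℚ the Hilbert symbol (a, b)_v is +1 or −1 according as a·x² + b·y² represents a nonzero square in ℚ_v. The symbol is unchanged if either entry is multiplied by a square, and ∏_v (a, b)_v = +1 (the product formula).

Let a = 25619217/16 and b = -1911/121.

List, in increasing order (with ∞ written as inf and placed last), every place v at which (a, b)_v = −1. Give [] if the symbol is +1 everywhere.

(a, b) ≡ (897, -39) mod (ℚ^×)²; places V = {2, 3, 7, 11, 13, 23, ∞}.
(a,b)_13: α=5, u≡10; β=1, v≡12 (mod 13); (10|13)=+1, (12|13)=+1; sign (−1)^0·+1^1·+1^5 = +1.
(a,b)_2: α=-4, β=0; u≡1, v≡1 (mod 8); ε(u)ε(v)=0·0, αω(v)=-4·0, βω(u)=0·0; sum ≡ 0  ⇒  +1.
(a,b)_23: α=1, u≡18; β=0, v≡15 (mod 23); (18|23)=+1, (15|23)=-1; sign (−1)^0·+1^0·-1^1 = -1.
(a,b)_3: α=1, u≡2; β=1, v≡2 (mod 3); (2|3)=-1, (2|3)=-1; sign (−1)^1·-1^1·-1^1 = -1.
(a,b)_11: α=0, u≡6; β=-2, v≡3 (mod 11); (6|11)=-1, (3|11)=+1; sign (−1)^0·-1^-2·+1^0 = +1.
(a,b)_∞: sgn(897)=+, sgn(-39)=−, so +1.
(a,b)_7: α=0, u≡4; β=2, v≡5 (mod 7); (4|7)=+1, (5|7)=-1; sign (−1)^0·+1^2·-1^0 = +1.
(897, -39 / ℚ) ramifies at {3, 23}: a division algebra.

[3, 23]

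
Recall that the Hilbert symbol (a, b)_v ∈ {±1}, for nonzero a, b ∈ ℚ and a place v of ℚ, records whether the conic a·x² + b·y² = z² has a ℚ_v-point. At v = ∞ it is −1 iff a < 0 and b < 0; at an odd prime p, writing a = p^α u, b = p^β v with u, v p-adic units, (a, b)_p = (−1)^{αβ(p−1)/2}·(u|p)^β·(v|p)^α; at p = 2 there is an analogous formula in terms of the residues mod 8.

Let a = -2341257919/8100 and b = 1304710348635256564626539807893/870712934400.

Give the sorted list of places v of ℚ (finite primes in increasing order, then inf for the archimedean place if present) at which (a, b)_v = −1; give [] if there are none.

(a, b) ≡ (-53599, 128557) mod (ℚ^×)²; places V = {2, 3, 5, 7, 11, 13, 19, 29, 31, ∞}.
(a,b)_13: α=1, u≡11; β=1, v≡3 (mod 13); (11|13)=-1, (3|13)=+1; sign (−1)^0·-1^1·+1^1 = -1.
(a,b)_7: α=1, u≡1; β=6, v≡4 (mod 7); (1|7)=+1, (4|7)=+1; sign (−1)^0·+1^6·+1^1 = +1.
(a,b)_11: α=2, u≡9; β=5, v≡3 (mod 11); (9|11)=+1, (3|11)=+1; sign (−1)^0·+1^5·+1^2 = +1.
(a,b)_∞: sgn(-53599)=−, sgn(128557)=+, so +1.
(a,b)_2: α=-2, β=-16; u≡1, v≡5 (mod 8); ε(u)ε(v)=0·0, αω(v)=-2·1, βω(u)=-16·0; sum ≡ 0  ⇒  +1.
(a,b)_19: α=3, u≡18; β=10, v≡3 (mod 19); (18|19)=-1, (3|19)=-1; sign (−1)^0·-1^10·-1^3 = -1.
(a,b)_5: α=-2, u≡4; β=-2, v≡3 (mod 5); (4|5)=+1, (3|5)=-1; sign (−1)^0·+1^-2·-1^-2 = +1.
(a,b)_29: α=0, u≡1; β=1, v≡23 (mod 29); (1|29)=+1, (23|29)=+1; sign (−1)^0·+1^1·+1^0 = +1.
(a,b)_31: α=1, u≡5; β=3, v≡23 (mod 31); (5|31)=+1, (23|31)=-1; sign (−1)^1·+1^3·-1^1 = +1.
(a,b)_3: α=-4, u≡2; β=-12, v≡1 (mod 3); (2|3)=-1, (1|3)=+1; sign (−1)^0·-1^-12·+1^-4 = +1.
Ram(-53599, 128557) = {13, 19}; no ℚ_13-point on the conic.

[13, 19]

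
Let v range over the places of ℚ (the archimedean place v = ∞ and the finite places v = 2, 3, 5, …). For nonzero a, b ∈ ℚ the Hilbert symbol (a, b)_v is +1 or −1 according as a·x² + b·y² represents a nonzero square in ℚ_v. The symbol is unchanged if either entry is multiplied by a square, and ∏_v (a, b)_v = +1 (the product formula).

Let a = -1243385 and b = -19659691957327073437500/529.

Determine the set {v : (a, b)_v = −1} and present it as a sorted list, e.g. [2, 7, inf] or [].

Mod squares: a ≡ -1243385, b ≡ -22607. Check v ∈ {∞, 2, 3, 5, 11, 13, 23, 37, 47}.
v=2: v_2(a)=0, v_2(b)=2; units ≡ 7, 1 (mod 8); ε·ε+αω+βω = 1·0+0·0+2·0 ≡ 0  ⇒  (a,b)_2 = +1.
v=47: a=47^1·(≡6), b=47^3·(≡9) mod 47; (6|47)=+1, (9|47)=+1; (−1)^{1·3·23}·(+1)^3·(+1)^1 = -1.
v=3: a=3^0·(≡1), b=3^2·(≡1) mod 3; (1|3)=+1, (1|3)=+1; (−1)^{0·2·1}·(+1)^2·(+1)^0 = +1.
v=23: a=23^0·(≡18), b=23^-2·(≡2) mod 23; (18|23)=+1, (2|23)=+1; (−1)^{0·-2·11}·(+1)^-2·(+1)^0 = +1.
v=11: a=11^1·(≡1), b=11^2·(≡3) mod 11; (1|11)=+1, (3|11)=+1; (−1)^{1·2·5}·(+1)^2·(+1)^1 = +1.
v=13: a=13^1·(≡9), b=13^3·(≡3) mod 13; (9|13)=+1, (3|13)=+1; (−1)^{1·3·6}·(+1)^3·(+1)^1 = +1.
v=∞: -1243385 < 0 and -22607 < 0  ⇒  (a,b)_∞ = -1.
v=37: a=37^1·(≡28), b=37^3·(≡22) mod 37; (28|37)=+1, (22|37)=-1; (−1)^{1·3·18}·(+1)^3·(-1)^1 = -1.
v=5: a=5^1·(≡3), b=5^8·(≡3) mod 5; (3|5)=-1, (3|5)=-1; (−1)^{1·8·2}·(-1)^8·(-1)^1 = -1.
Ram(-1243385, -22607) = {5, 37, 47, ∞}; no ℚ_5-point on the conic.

[5, 37, 47, inf]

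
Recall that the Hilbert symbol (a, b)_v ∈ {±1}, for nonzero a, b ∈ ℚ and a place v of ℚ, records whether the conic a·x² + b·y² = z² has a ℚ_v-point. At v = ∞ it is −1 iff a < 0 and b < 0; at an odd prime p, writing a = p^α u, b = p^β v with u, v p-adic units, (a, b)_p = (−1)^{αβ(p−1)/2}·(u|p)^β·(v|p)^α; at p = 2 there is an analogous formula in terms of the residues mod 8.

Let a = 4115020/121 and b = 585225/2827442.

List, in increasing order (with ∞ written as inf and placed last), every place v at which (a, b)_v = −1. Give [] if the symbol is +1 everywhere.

[2, 5, 13, 19]

(a, b) ≡ (20995, 2) mod (ℚ^×)²; places V = {2, 3, 5, 7, 11, 13, 17, 19, 29, 41, ∞}.
(a,b)_41: α=0, u≡34; β=-2, v≡32 (mod 41); (34|41)=-1, (32|41)=+1; sign (−1)^0·-1^-2·+1^0 = +1.
(a,b)_5: α=1, u≡4; β=2, v≡2 (mod 5); (4|5)=+1, (2|5)=-1; sign (−1)^0·+1^2·-1^1 = -1.
(a,b)_13: α=1, u≡4; β=0, v≡8 (mod 13); (4|13)=+1, (8|13)=-1; sign (−1)^0·+1^0·-1^1 = -1.
(a,b)_29: α=0, u≡13; β=-2, v≡12 (mod 29); (13|29)=+1, (12|29)=-1; sign (−1)^0·+1^-2·-1^0 = +1.
(a,b)_19: α=1, u≡8; β=0, v≡14 (mod 19); (8|19)=-1, (14|19)=-1; sign (−1)^0·-1^0·-1^1 = -1.
(a,b)_11: α=-2, u≡8; β=0, v≡7 (mod 11); (8|11)=-1, (7|11)=-1; sign (−1)^0·-1^0·-1^-2 = +1.
(a,b)_3: α=0, u≡1; β=4, v≡2 (mod 3); (1|3)=+1, (2|3)=-1; sign (−1)^0·+1^4·-1^0 = +1.
(a,b)_∞: sgn(20995)=+, sgn(2)=+, so +1.
(a,b)_2: α=2, β=-1; u≡3, v≡1 (mod 8); ε(u)ε(v)=1·0, αω(v)=2·0, βω(u)=-1·1; sum ≡ 1  ⇒  -1.
(a,b)_17: α=1, u≡7; β=2, v≡1 (mod 17); (7|17)=-1, (1|17)=+1; sign (−1)^0·-1^2·+1^1 = +1.
(a,b)_7: α=2, u≡4; β=0, v≡2 (mod 7); (4|7)=+1, (2|7)=+1; sign (−1)^0·+1^0·+1^2 = +1.
|Ram(20995, 2)| = 4, even; anisotropic at {2, 5, 13, 19}.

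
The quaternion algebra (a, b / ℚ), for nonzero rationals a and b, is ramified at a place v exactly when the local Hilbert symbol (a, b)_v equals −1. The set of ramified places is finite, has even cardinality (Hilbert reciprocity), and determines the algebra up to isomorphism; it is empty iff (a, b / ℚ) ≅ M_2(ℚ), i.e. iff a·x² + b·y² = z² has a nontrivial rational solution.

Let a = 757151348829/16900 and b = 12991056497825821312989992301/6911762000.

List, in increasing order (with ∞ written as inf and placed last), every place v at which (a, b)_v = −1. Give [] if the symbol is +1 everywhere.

[17, 19, 31, 41]

(a, b) ≡ (3115221, 113305) mod (ℚ^×)²; places V = {2, 3, 5, 11, 13, 17, 19, 29, 31, 41, 43, ∞}.
(a,b)_19: α=1, u≡3; β=2, v≡13 (mod 19); (3|19)=-1, (13|19)=-1; sign (−1)^0·-1^2·-1^1 = -1.
(a,b)_43: α=1, u≡25; β=3, v≡30 (mod 43); (25|43)=+1, (30|43)=-1; sign (−1)^1·+1^3·-1^1 = +1.
(a,b)_3: α=1, u≡2; β=2, v≡1 (mod 3); (2|3)=-1, (1|3)=+1; sign (−1)^0·-1^2·+1^1 = +1.
(a,b)_31: α=1, u≡5; β=3, v≡25 (mod 31); (5|31)=+1, (25|31)=+1; sign (−1)^1·+1^3·+1^1 = -1.
(a,b)_17: α=2, u≡3; β=5, v≡13 (mod 17); (3|17)=-1, (13|17)=+1; sign (−1)^0·-1^5·+1^2 = -1.
(a,b)_∞: sgn(3115221)=+, sgn(113305)=+, so +1.
(a,b)_13: α=-2, u≡2; β=-4, v≡10 (mod 13); (2|13)=-1, (10|13)=+1; sign (−1)^0·-1^-4·+1^-2 = +1.
(a,b)_2: α=-2, β=-4; u≡5, v≡1 (mod 8); ε(u)ε(v)=0·0, αω(v)=-2·0, βω(u)=-4·1; sum ≡ 0  ⇒  +1.
(a,b)_11: α=0, u≡10; β=-2, v≡5 (mod 11); (10|11)=-1, (5|11)=+1; sign (−1)^0·-1^-2·+1^0 = +1.
(a,b)_5: α=-2, u≡4; β=-3, v≡1 (mod 5); (4|5)=+1, (1|5)=+1; sign (−1)^0·+1^-3·+1^-2 = +1.
(a,b)_41: α=1, u≡1; β=2, v≡30 (mod 41); (1|41)=+1, (30|41)=-1; sign (−1)^0·+1^2·-1^1 = -1.
(a,b)_29: α=2, u≡10; β=4, v≡11 (mod 29); (10|29)=-1, (11|29)=-1; sign (−1)^0·-1^4·-1^2 = +1.
|Ram(3115221, 113305)| = 4, even; anisotropic at {17, 19, 31, 41}.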